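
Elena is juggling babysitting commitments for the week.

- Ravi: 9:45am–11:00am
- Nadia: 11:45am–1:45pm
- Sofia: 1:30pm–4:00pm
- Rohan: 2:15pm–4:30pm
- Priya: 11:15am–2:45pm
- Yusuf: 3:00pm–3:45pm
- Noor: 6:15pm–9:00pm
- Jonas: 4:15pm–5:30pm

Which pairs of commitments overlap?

Jonas & Rohan, Nadia & Priya, Nadia & Sofia, Priya & Rohan, Priya & Sofia, Rohan & Sofia, Rohan & Yusuf, Sofia & Yusuf

Sorted by start: Ravi, Priya, Nadia, Sofia, Rohan, Yusuf, Jonas, Noor.
Priya starts after Ravi ends — done with Ravi.
Nadia starts before Priya ends → Priya and Nadia overlap.
Sofia starts before Priya ends → Priya and Sofia overlap.
Rohan starts before Priya ends → Priya and Rohan overlap.
Yusuf starts after Priya ends — done with Priya.
Sofia starts before Nadia ends → Nadia and Sofia overlap.
Rohan starts after Nadia ends — done with Nadia.
Rohan starts before Sofia ends → Sofia and Rohan overlap.
Yusuf starts before Sofia ends → Sofia and Yusuf overlap.
Jonas starts after Sofia ends — done with Sofia.
Yusuf starts before Rohan ends → Rohan and Yusuf overlap.
Jonas starts before Rohan ends → Rohan and Jonas overlap.
Noor starts after Rohan ends.
Jonas starts after Yusuf ends — done with Yusuf.
Noor starts after Jonas ends.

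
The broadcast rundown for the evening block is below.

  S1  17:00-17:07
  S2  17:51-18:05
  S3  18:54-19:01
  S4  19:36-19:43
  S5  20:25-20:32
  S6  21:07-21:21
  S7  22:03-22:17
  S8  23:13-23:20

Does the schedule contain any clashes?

No

Check each pair: they overlap iff neither finishes before the other starts.
Sorted by start: S1, S2, S3, S4, S5, S6, S7, S8.
S2 starts after S1 ends, so S1 has no further overlaps.
S3 starts after S2 ends, so S2 has no further overlaps.
S4 starts after S3 ends, so S3 has no further overlaps.
S5 starts after S4 ends, so S4 has no further overlaps.
S6 starts after S5 ends, so S5 has no further overlaps.
S7 starts after S6 ends, so S6 has no further overlaps.
S8 starts after S7 ends.
Every pair is clear; the schedule has no overlaps.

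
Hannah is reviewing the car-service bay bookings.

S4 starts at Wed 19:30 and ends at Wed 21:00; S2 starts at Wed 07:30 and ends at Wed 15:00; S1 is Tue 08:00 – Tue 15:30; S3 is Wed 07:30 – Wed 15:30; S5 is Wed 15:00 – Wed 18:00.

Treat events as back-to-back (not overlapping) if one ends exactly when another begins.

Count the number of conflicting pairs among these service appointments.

Two intervals overlap when each starts before the other ends.
Sorted by start: S1, S2, S3, S5, S4.
S2 starts after S1 ends, so S1 has no further overlaps.
S3 starts before S2 ends → S2 and S3 overlap.
S5 starts exactly when S2 ends (back-to-back, no overlap), so S2 has no further overlaps.
S5 starts before S3 ends → S3 and S5 overlap.
S4 starts after S3 ends.
S4 starts after S5 ends.
Overlapping pairs: S2 & S3, S3 & S5 — 2 in total.

2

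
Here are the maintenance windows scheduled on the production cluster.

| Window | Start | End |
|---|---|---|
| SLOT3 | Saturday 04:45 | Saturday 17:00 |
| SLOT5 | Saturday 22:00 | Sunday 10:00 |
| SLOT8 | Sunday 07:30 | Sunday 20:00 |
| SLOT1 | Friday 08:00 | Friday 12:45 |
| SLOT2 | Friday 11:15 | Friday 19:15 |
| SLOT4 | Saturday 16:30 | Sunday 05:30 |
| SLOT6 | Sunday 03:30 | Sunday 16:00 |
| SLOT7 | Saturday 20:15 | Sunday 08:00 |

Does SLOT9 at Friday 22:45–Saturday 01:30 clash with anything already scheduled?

No — it doesn't clash with anything

SLOT1: ends Friday 12:45 at or before SLOT9 starts Friday 22:45 → clear.
SLOT2: ends Friday 19:15 at or before SLOT9 starts Friday 22:45 → clear.
SLOT3: starts Saturday 04:45 at or after SLOT9 ends Saturday 01:30 → clear.
SLOT4: starts Saturday 16:30 at or after SLOT9 ends Saturday 01:30 → clear.
SLOT7: starts Saturday 20:15 at or after SLOT9 ends Saturday 01:30 → clear.
SLOT5: starts Saturday 22:00 at or after SLOT9 ends Saturday 01:30 → clear.
SLOT6: starts Sunday 03:30 at or after SLOT9 ends Saturday 01:30 → clear.
SLOT8: starts Sunday 07:30 at or after SLOT9 ends Saturday 01:30 → clear.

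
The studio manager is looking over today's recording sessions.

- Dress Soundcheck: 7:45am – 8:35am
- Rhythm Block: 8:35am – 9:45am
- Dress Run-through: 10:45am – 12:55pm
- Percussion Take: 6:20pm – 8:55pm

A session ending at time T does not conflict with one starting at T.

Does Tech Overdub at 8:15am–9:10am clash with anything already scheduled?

Yes — it overlaps Dress Soundcheck, Rhythm Block

Dress Soundcheck: starts 7:45am before Tech Overdub ends 9:10am, and ends 8:35am after Tech Overdub starts 8:15am → overlap.
Rhythm Block: starts 8:35am before Tech Overdub ends 9:10am, and ends 9:45am after Tech Overdub starts 8:15am → overlap.
Dress Run-through: starts 10:45am at or after Tech Overdub ends 9:10am → clear.
Percussion Take: starts 6:20pm at or after Tech Overdub ends 9:10am → clear.
Tech Overdub overlaps Dress Soundcheck, Rhythm Block.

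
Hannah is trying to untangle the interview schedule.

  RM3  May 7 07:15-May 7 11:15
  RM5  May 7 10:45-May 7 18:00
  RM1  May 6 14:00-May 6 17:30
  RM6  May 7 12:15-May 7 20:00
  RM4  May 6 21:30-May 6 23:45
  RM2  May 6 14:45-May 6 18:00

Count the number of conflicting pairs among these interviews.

Sorted by start: RM1, RM2, RM4, RM3, RM5, RM6.
RM2 starts before RM1 ends → RM1 and RM2 overlap.
RM4 starts after RM1 ends — done with RM1.
RM4 starts after RM2 ends — done with RM2.
RM3 starts after RM4 ends — done with RM4.
RM5 starts before RM3 ends → RM3 and RM5 overlap.
RM6 starts after RM3 ends.
RM6 starts before RM5 ends → RM5 and RM6 overlap.
Overlapping pairs: RM1 & RM2, RM3 & RM5, RM5 & RM6 — 3 in total.

3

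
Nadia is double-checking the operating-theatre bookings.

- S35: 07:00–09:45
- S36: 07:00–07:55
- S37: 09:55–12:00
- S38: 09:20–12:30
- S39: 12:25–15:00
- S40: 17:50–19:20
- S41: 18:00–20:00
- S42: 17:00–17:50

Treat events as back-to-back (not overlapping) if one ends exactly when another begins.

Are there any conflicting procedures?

Sorted by start: S35, S36, S38, S37, S39, S42, S40, S41.
S36 starts before S35 ends → S35 and S36 overlap.
That's a conflict, so the schedule is not conflict-free.

Yes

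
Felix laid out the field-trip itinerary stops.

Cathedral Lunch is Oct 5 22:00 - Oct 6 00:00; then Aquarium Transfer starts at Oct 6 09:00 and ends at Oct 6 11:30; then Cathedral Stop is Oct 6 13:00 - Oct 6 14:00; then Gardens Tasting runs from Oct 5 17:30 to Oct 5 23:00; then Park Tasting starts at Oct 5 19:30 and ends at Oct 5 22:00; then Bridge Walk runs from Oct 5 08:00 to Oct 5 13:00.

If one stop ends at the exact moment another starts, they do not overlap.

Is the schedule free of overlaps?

Sorted by start: Bridge Walk, Gardens Tasting, Park Tasting, Cathedral Lunch, Aquarium Transfer, Cathedral Stop.
Gardens Tasting starts after Bridge Walk ends, so nothing later overlaps Bridge Walk either.
Park Tasting starts before Gardens Tasting ends → Gardens Tasting and Park Tasting overlap.
That's a conflict, so the schedule is not conflict-free.

No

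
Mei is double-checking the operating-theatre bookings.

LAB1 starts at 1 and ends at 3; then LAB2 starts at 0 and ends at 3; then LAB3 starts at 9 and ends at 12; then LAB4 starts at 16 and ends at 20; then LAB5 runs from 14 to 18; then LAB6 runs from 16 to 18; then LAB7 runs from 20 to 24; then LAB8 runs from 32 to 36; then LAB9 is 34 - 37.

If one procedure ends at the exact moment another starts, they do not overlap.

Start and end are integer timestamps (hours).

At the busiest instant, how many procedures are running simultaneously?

Sweep the timeline, counting +1 at each start and −1 at each end (ends before starts at a tie):
0 start LAB2 → 1
1 start LAB1 → 2
3 end LAB1 → 1
3 end LAB2 → 0
9 start LAB3 → 1
12 end LAB3 → 0
14 start LAB5 → 1
16 start LAB4 → 2
16 start LAB6 → 3
18 end LAB5 → 2
18 end LAB6 → 1
20 end LAB4 → 0
20 start LAB7 → 1
24 end LAB7 → 0
32 start LAB8 → 1
34 start LAB9 → 2
36 end LAB8 → 1
37 end LAB9 → 0
Peak is 3, at 16 (LAB4, LAB5, LAB6).

3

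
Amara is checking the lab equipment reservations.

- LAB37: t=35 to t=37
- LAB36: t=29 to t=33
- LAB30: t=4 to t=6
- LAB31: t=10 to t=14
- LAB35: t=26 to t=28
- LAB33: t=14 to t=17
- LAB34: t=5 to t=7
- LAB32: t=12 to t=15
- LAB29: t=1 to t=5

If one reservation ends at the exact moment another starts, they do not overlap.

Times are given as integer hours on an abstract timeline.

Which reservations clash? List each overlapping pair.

Sorted by start: LAB29, LAB30, LAB34, LAB31, LAB32, LAB33, LAB35, LAB36, LAB37.
LAB30 starts before LAB29 ends → LAB29 and LAB30 overlap.
LAB34 starts exactly when LAB29 ends (back-to-back, no overlap), so LAB29 has no further overlaps.
LAB34 starts before LAB30 ends → LAB30 and LAB34 overlap.
LAB31 starts after LAB30 ends, so LAB30 has no further overlaps.
LAB31 starts after LAB34 ends, so LAB34 has no further overlaps.
LAB32 starts before LAB31 ends → LAB31 and LAB32 overlap.
LAB33 starts exactly when LAB31 ends (back-to-back, no overlap), so LAB31 has no further overlaps.
LAB33 starts before LAB32 ends → LAB32 and LAB33 overlap.
LAB35 starts after LAB32 ends, so LAB32 has no further overlaps.
LAB35 starts after LAB33 ends, so LAB33 has no further overlaps.
LAB36 starts after LAB35 ends, so LAB35 has no further overlaps.
LAB37 starts after LAB36 ends.

LAB29 & LAB30, LAB30 & LAB34, LAB31 & LAB32, LAB32 & LAB33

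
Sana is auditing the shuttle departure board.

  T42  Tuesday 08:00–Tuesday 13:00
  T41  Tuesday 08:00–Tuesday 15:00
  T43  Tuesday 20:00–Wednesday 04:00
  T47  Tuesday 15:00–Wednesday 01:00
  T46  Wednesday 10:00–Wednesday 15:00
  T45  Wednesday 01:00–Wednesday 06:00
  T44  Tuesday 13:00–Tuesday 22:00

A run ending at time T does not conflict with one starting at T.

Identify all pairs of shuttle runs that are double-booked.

T41 & T42, T41 & T44, T43 & T44, T43 & T45, T43 & T47, T44 & T47

Sorted by start: T41, T42, T44, T47, T43, T45, T46.
T42 starts before T41 ends → T41 and T42 overlap.
T44 starts before T41 ends → T41 and T44 overlap.
T47 starts exactly when T41 ends (back-to-back, no overlap), so T41 has no further overlaps.
T44 starts exactly when T42 ends (back-to-back, no overlap), so T42 has no further overlaps.
T47 starts before T44 ends → T44 and T47 overlap.
T43 starts before T44 ends → T44 and T43 overlap.
T45 starts after T44 ends, so T44 has no further overlaps.
T43 starts before T47 ends → T47 and T43 overlap.
T45 starts exactly when T47 ends (back-to-back, no overlap), so T47 has no further overlaps.
T45 starts before T43 ends → T43 and T45 overlap.
T46 starts after T43 ends.
T46 starts after T45 ends.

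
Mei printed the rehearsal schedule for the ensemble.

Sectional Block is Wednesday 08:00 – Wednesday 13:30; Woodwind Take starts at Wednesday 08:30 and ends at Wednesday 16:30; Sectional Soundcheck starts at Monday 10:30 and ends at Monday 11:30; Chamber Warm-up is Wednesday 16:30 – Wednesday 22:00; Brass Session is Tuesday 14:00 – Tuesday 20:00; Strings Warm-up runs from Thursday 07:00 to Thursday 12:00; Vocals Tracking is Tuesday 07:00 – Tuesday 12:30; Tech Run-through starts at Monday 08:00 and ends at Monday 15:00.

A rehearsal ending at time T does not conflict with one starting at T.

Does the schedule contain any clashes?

Yes

Sorted by start: Tech Run-through, Sectional Soundcheck, Vocals Tracking, Brass Session, Sectional Block, Woodwind Take, Chamber Warm-up, Strings Warm-up.
Sectional Soundcheck starts before Tech Run-through ends → Tech Run-through and Sectional Soundcheck overlap.
That's a conflict, so the schedule is not conflict-free.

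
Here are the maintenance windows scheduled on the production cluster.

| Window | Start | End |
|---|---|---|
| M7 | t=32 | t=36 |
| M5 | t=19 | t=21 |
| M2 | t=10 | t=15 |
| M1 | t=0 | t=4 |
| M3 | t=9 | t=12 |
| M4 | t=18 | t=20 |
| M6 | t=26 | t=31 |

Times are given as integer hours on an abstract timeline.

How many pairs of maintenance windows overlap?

2

Sorted by start: M1, M3, M2, M4, M5, M6, M7.
M3 starts after M1 ends, so nothing later overlaps M1 either.
M2 starts before M3 ends → M3 and M2 overlap.
M4 starts after M3 ends, so nothing later overlaps M3 either.
M4 starts after M2 ends, so nothing later overlaps M2 either.
M5 starts before M4 ends → M4 and M5 overlap.
M6 starts after M4 ends, so nothing later overlaps M4 either.
M6 starts after M5 ends, so nothing later overlaps M5 either.
M7 starts after M6 ends.
Overlapping pairs: M2 & M3, M4 & M5 — 2 in total.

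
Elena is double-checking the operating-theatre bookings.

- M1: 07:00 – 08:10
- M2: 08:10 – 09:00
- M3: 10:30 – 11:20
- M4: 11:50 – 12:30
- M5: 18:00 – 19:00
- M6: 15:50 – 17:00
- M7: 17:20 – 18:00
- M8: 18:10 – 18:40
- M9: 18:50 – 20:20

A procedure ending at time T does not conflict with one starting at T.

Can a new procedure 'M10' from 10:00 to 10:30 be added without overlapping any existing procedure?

Yes — the slot is free

M1: ends 08:10 at or before M10 starts 10:00 → clear.
M2: ends 09:00 at or before M10 starts 10:00 → clear.
M3: starts 10:30 at or after M10 ends 10:30 → clear.
M4: starts 11:50 at or after M10 ends 10:30 → clear.
M6: starts 15:50 at or after M10 ends 10:30 → clear.
M7: starts 17:20 at or after M10 ends 10:30 → clear.
M5: starts 18:00 at or after M10 ends 10:30 → clear.
M8: starts 18:10 at or after M10 ends 10:30 → clear.
M9: starts 18:50 at or after M10 ends 10:30 → clear.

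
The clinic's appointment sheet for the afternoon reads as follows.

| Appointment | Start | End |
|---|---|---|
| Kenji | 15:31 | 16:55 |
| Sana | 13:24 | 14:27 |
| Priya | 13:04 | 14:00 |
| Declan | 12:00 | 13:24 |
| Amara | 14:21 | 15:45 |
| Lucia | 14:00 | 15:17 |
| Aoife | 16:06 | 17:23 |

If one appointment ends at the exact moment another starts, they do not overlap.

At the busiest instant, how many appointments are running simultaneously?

Sort all start/end points and keep a running count:
12:00 start Declan → 1
13:04 start Priya → 2
13:24 end Declan → 1
13:24 start Sana → 2
14:00 end Priya → 1
14:00 start Lucia → 2
14:21 start Amara → 3
14:27 end Sana → 2
15:17 end Lucia → 1
15:31 start Kenji → 2
15:45 end Amara → 1
16:06 start Aoife → 2
16:55 end Kenji → 1
17:23 end Aoife → 0
Peak is 3, at 14:21 (Amara, Lucia, Sana).

3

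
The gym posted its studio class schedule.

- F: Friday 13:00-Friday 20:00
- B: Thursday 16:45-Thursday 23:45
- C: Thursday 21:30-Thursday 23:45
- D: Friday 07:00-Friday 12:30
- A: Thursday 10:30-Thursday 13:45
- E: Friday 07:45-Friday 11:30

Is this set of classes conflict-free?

Two intervals overlap when each starts before the other ends.
Sorted by start: A, B, C, D, E, F.
B starts after A ends — done with A.
C starts before B ends → B and C overlap.
That's a conflict, so the schedule is not conflict-free.

No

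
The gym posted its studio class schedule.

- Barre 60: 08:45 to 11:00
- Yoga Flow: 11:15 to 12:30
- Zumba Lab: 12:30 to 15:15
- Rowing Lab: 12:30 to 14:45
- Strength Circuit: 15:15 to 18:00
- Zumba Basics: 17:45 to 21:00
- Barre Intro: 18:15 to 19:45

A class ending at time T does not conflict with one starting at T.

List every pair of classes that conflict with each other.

Barre Intro & Zumba Basics, Rowing Lab & Zumba Lab, Strength Circuit & Zumba Basics

Sorted by start: Barre 60, Yoga Flow, Zumba Lab, Rowing Lab, Strength Circuit, Zumba Basics, Barre Intro.
Yoga Flow starts after Barre 60 ends, so Barre 60 has no further overlaps.
Zumba Lab starts exactly when Yoga Flow ends (back-to-back, no overlap), so Yoga Flow has no further overlaps.
Rowing Lab starts before Zumba Lab ends → Zumba Lab and Rowing Lab overlap.
Strength Circuit starts exactly when Zumba Lab ends (back-to-back, no overlap), so Zumba Lab has no further overlaps.
Strength Circuit starts after Rowing Lab ends, so Rowing Lab has no further overlaps.
Zumba Basics starts before Strength Circuit ends → Strength Circuit and Zumba Basics overlap.
Barre Intro starts after Strength Circuit ends.
Barre Intro starts before Zumba Basics ends → Zumba Basics and Barre Intro overlap.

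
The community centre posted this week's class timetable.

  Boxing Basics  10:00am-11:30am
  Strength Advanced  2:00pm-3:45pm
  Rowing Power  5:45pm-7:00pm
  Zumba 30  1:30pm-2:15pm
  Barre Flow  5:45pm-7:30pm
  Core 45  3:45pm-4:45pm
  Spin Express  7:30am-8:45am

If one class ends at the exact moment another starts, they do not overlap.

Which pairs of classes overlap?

Two intervals overlap when each starts before the other ends.
Sorted by start: Spin Express, Boxing Basics, Zumba 30, Strength Advanced, Core 45, Rowing Power, Barre Flow.
Boxing Basics starts after Spin Express ends, so nothing later overlaps Spin Express either.
Zumba 30 starts after Boxing Basics ends, so nothing later overlaps Boxing Basics either.
Strength Advanced starts before Zumba 30 ends → Zumba 30 and Strength Advanced overlap.
Core 45 starts after Zumba 30 ends, so nothing later overlaps Zumba 30 either.
Core 45 starts exactly when Strength Advanced ends (back-to-back, no overlap), so nothing later overlaps Strength Advanced either.
Rowing Power starts after Core 45 ends, so nothing later overlaps Core 45 either.
Barre Flow starts before Rowing Power ends → Rowing Power and Barre Flow overlap.

Barre Flow & Rowing Power, Strength Advanced & Zumba 30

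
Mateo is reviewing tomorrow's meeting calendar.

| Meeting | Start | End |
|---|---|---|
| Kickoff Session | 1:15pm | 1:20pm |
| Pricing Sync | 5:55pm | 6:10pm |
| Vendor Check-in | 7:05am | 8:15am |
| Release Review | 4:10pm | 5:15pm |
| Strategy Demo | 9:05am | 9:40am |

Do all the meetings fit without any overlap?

Yes

Sorted by start: Vendor Check-in, Strategy Demo, Kickoff Session, Release Review, Pricing Sync.
Strategy Demo starts after Vendor Check-in ends, so Vendor Check-in has no further overlaps.
Kickoff Session starts after Strategy Demo ends, so Strategy Demo has no further overlaps.
Release Review starts after Kickoff Session ends, so Kickoff Session has no further overlaps.
Pricing Sync starts after Release Review ends.
Every pair is clear; the schedule has no overlaps.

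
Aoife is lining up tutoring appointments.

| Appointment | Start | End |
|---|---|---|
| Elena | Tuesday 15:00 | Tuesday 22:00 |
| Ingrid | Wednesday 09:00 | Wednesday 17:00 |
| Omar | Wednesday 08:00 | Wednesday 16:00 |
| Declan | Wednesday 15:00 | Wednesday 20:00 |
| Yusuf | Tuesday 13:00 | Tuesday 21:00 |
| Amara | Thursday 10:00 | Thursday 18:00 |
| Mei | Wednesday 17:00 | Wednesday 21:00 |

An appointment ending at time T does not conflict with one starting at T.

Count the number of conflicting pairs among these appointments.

5

Sorted by start: Yusuf, Elena, Omar, Ingrid, Declan, Mei, Amara.
Elena starts before Yusuf ends → Yusuf and Elena overlap.
Omar starts after Yusuf ends; Yusuf is clear from here.
Omar starts after Elena ends; Elena is clear from here.
Ingrid starts before Omar ends → Omar and Ingrid overlap.
Declan starts before Omar ends → Omar and Declan overlap.
Mei starts after Omar ends; Omar is clear from here.
Declan starts before Ingrid ends → Ingrid and Declan overlap.
Mei starts exactly when Ingrid ends (back-to-back, no overlap); Ingrid is clear from here.
Mei starts before Declan ends → Declan and Mei overlap.
Amara starts after Declan ends.
Amara starts after Mei ends.
Overlapping pairs: Declan & Ingrid, Declan & Mei, Declan & Omar, Elena & Yusuf, Ingrid & Omar — 5 in total.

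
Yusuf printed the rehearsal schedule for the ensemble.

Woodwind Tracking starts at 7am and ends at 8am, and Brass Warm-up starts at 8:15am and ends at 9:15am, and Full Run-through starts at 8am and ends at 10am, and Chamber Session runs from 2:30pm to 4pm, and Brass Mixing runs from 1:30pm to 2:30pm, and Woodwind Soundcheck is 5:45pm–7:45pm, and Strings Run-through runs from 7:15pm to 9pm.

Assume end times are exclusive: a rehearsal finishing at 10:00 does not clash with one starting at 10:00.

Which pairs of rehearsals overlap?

Sorted by start: Woodwind Tracking, Full Run-through, Brass Warm-up, Brass Mixing, Chamber Session, Woodwind Soundcheck, Strings Run-through.
Full Run-through starts exactly when Woodwind Tracking ends (back-to-back, no overlap), so nothing later overlaps Woodwind Tracking either.
Brass Warm-up starts before Full Run-through ends → Full Run-through and Brass Warm-up overlap.
Brass Mixing starts after Full Run-through ends, so nothing later overlaps Full Run-through either.
Brass Mixing starts after Brass Warm-up ends, so nothing later overlaps Brass Warm-up either.
Chamber Session starts exactly when Brass Mixing ends (back-to-back, no overlap), so nothing later overlaps Brass Mixing either.
Woodwind Soundcheck starts after Chamber Session ends, so nothing later overlaps Chamber Session either.
Strings Run-through starts before Woodwind Soundcheck ends → Woodwind Soundcheck and Strings Run-through overlap.

Brass Warm-up & Full Run-through, Strings Run-through & Woodwind Soundcheck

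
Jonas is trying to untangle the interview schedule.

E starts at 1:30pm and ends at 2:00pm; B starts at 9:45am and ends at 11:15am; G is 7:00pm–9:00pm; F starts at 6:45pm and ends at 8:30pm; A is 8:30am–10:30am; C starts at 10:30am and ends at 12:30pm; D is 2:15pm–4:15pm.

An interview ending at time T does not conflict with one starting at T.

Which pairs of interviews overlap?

A & B, B & C, F & G

Sorted by start: A, B, C, E, D, F, G.
B starts before A ends → A and B overlap.
C starts exactly when A ends (back-to-back, no overlap) — done with A.
C starts before B ends → B and C overlap.
E starts after B ends — done with B.
E starts after C ends — done with C.
D starts after E ends — done with E.
F starts after D ends — done with D.
G starts before F ends → F and G overlap.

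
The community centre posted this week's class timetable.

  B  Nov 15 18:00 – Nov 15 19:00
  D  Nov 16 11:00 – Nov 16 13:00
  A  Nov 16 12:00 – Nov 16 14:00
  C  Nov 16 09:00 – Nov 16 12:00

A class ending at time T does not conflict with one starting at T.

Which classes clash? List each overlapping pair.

Sorted by start: B, C, D, A.
C starts after B ends, so nothing later overlaps B either.
D starts before C ends → C and D overlap.
A starts exactly when C ends (back-to-back, no overlap).
A starts before D ends → D and A overlap.

A & D, C & D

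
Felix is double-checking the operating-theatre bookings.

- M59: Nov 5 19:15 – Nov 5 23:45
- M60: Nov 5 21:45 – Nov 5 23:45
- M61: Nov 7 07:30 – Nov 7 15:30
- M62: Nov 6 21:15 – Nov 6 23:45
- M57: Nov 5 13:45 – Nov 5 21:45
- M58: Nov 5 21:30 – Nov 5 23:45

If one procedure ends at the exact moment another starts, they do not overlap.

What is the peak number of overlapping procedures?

Walk through starts and ends in time order (an end at T is processed before a start at T):
Nov 5 13:45 start M57 → 1
Nov 5 19:15 start M59 → 2
Nov 5 21:30 start M58 → 3
Nov 5 21:45 end M57 → 2
Nov 5 21:45 start M60 → 3
Nov 5 23:45 end M58 → 2
Nov 5 23:45 end M59 → 1
Nov 5 23:45 end M60 → 0
Nov 6 21:15 start M62 → 1
Nov 6 23:45 end M62 → 0
Nov 7 07:30 start M61 → 1
Nov 7 15:30 end M61 → 0
Peak is 3, at Nov 5 21:30 (M57, M58, M59).

3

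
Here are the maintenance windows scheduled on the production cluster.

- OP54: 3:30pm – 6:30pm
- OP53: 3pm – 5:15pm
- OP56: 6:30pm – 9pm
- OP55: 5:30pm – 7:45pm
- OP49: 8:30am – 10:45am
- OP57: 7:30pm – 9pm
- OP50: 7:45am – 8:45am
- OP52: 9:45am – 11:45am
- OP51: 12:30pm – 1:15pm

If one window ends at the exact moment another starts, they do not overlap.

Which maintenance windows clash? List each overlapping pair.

OP49 & OP50, OP49 & OP52, OP53 & OP54, OP54 & OP55, OP55 & OP56, OP55 & OP57, OP56 & OP57

Two intervals overlap when each starts before the other ends.
Sorted by start: OP50, OP49, OP52, OP51, OP53, OP54, OP55, OP56, OP57.
OP49 starts before OP50 ends → OP50 and OP49 overlap.
OP52 starts after OP50 ends — done with OP50.
OP52 starts before OP49 ends → OP49 and OP52 overlap.
OP51 starts after OP49 ends — done with OP49.
OP51 starts after OP52 ends — done with OP52.
OP53 starts after OP51 ends — done with OP51.
OP54 starts before OP53 ends → OP53 and OP54 overlap.
OP55 starts after OP53 ends — done with OP53.
OP55 starts before OP54 ends → OP54 and OP55 overlap.
OP56 starts exactly when OP54 ends (back-to-back, no overlap) — done with OP54.
OP56 starts before OP55 ends → OP55 and OP56 overlap.
OP57 starts before OP55 ends → OP55 and OP57 overlap.
OP57 starts before OP56 ends → OP56 and OP57 overlap.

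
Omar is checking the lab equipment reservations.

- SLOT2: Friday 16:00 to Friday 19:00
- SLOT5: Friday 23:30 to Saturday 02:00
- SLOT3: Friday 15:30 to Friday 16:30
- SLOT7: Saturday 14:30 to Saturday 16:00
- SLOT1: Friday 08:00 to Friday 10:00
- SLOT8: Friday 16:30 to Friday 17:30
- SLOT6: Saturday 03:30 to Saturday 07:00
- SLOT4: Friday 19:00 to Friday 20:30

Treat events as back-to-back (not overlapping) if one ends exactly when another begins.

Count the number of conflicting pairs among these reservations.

Two intervals overlap when each starts before the other ends.
Sorted by start: SLOT1, SLOT3, SLOT2, SLOT8, SLOT4, SLOT5, SLOT6, SLOT7.
SLOT3 starts after SLOT1 ends, so SLOT1 has no further overlaps.
SLOT2 starts before SLOT3 ends → SLOT3 and SLOT2 overlap.
SLOT8 starts exactly when SLOT3 ends (back-to-back, no overlap), so SLOT3 has no further overlaps.
SLOT8 starts before SLOT2 ends → SLOT2 and SLOT8 overlap.
SLOT4 starts exactly when SLOT2 ends (back-to-back, no overlap), so SLOT2 has no further overlaps.
SLOT4 starts after SLOT8 ends, so SLOT8 has no further overlaps.
SLOT5 starts after SLOT4 ends, so SLOT4 has no further overlaps.
SLOT6 starts after SLOT5 ends, so SLOT5 has no further overlaps.
SLOT7 starts after SLOT6 ends.
Overlapping pairs: SLOT2 & SLOT3, SLOT2 & SLOT8 — 2 in total.

2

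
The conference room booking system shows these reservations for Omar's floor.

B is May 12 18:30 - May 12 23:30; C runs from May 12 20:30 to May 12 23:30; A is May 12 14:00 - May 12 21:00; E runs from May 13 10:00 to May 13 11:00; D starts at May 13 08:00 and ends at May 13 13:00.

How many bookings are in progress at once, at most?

Sweep the timeline, counting +1 at each start and −1 at each end (ends before starts at a tie):
May 12 14:00 start A → 1
May 12 18:30 start B → 2
May 12 20:30 start C → 3
May 12 21:00 end A → 2
May 12 23:30 end B → 1
May 12 23:30 end C → 0
May 13 08:00 start D → 1
May 13 10:00 start E → 2
May 13 11:00 end E → 1
May 13 13:00 end D → 0
Peak is 3, at May 12 20:30 (A, B, C).

3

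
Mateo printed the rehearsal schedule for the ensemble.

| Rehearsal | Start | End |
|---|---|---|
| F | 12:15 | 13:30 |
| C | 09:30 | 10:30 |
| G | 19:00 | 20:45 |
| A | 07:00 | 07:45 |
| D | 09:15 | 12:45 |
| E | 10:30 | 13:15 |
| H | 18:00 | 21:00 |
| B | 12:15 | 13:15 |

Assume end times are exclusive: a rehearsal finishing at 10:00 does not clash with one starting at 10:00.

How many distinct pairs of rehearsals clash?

8

Sorted by start: A, D, C, E, B, F, H, G.
D starts after A ends, so nothing later overlaps A either.
C starts before D ends → D and C overlap.
E starts before D ends → D and E overlap.
B starts before D ends → D and B overlap.
F starts before D ends → D and F overlap.
H starts after D ends, so nothing later overlaps D either.
E starts exactly when C ends (back-to-back, no overlap), so nothing later overlaps C either.
B starts before E ends → E and B overlap.
F starts before E ends → E and F overlap.
H starts after E ends, so nothing later overlaps E either.
F starts before B ends → B and F overlap.
H starts after B ends, so nothing later overlaps B either.
H starts after F ends, so nothing later overlaps F either.
G starts before H ends → H and G overlap.
Overlapping pairs: B & D, B & E, B & F, C & D, D & E, D & F, E & F, G & H — 8 in total.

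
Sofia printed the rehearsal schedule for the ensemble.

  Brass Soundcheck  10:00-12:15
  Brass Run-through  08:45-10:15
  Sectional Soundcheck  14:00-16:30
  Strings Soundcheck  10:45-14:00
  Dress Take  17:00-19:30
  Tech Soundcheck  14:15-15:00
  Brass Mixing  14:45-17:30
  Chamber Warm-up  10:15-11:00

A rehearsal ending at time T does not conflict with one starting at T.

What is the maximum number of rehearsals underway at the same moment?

3

Sweep the timeline, counting +1 at each start and −1 at each end (ends before starts at a tie):
08:45 start Brass Run-through → 1
10:00 start Brass Soundcheck → 2
10:15 end Brass Run-through → 1
10:15 start Chamber Warm-up → 2
10:45 start Strings Soundcheck → 3
11:00 end Chamber Warm-up → 2
12:15 end Brass Soundcheck → 1
14:00 end Strings Soundcheck → 0
14:00 start Sectional Soundcheck → 1
14:15 start Tech Soundcheck → 2
14:45 start Brass Mixing → 3
15:00 end Tech Soundcheck → 2
16:30 end Sectional Soundcheck → 1
17:00 start Dress Take → 2
17:30 end Brass Mixing → 1
19:30 end Dress Take → 0
Peak is 3, at 10:45 (Brass Soundcheck, Chamber Warm-up, Strings Soundcheck).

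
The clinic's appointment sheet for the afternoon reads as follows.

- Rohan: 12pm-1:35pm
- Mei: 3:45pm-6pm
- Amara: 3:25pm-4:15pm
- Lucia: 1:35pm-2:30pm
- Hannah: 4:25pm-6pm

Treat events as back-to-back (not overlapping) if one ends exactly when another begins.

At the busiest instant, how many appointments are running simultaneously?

2

Sort all start/end points and keep a running count:
12pm start Rohan → 1
1:35pm end Rohan → 0
1:35pm start Lucia → 1
2:30pm end Lucia → 0
3:25pm start Amara → 1
3:45pm start Mei → 2
4:15pm end Amara → 1
4:25pm start Hannah → 2
6pm end Hannah → 1
6pm end Mei → 0
Peak is 2, at 3:45pm (Amara, Mei).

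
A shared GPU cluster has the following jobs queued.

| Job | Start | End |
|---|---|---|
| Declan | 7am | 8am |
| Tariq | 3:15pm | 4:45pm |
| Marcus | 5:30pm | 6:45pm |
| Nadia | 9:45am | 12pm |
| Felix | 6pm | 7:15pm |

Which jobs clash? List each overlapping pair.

Sorted by start: Declan, Nadia, Tariq, Marcus, Felix.
Nadia starts after Declan ends — done with Declan.
Tariq starts after Nadia ends — done with Nadia.
Marcus starts after Tariq ends — done with Tariq.
Felix starts before Marcus ends → Marcus and Felix overlap.

Felix & Marcus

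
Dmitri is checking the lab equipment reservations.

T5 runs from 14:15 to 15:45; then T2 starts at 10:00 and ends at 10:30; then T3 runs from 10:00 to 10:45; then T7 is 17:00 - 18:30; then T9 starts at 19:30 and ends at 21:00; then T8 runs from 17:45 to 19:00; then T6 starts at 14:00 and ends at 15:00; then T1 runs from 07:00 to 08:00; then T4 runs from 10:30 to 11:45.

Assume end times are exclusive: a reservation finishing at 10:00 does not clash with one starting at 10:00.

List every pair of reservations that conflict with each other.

T2 & T3, T3 & T4, T5 & T6, T7 & T8

Sorted by start: T1, T2, T3, T4, T6, T5, T7, T8, T9.
T2 starts after T1 ends, so nothing later overlaps T1 either.
T3 starts before T2 ends → T2 and T3 overlap.
T4 starts exactly when T2 ends (back-to-back, no overlap), so nothing later overlaps T2 either.
T4 starts before T3 ends → T3 and T4 overlap.
T6 starts after T3 ends, so nothing later overlaps T3 either.
T6 starts after T4 ends, so nothing later overlaps T4 either.
T5 starts before T6 ends → T6 and T5 overlap.
T7 starts after T6 ends, so nothing later overlaps T6 either.
T7 starts after T5 ends, so nothing later overlaps T5 either.
T8 starts before T7 ends → T7 and T8 overlap.
T9 starts after T7 ends.
T9 starts after T8 ends.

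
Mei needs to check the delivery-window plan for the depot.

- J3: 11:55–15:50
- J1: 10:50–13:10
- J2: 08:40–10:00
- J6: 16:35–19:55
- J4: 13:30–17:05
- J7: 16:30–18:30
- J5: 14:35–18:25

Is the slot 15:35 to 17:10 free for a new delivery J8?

J2: ends 10:00 at or before J8 starts 15:35 → clear.
J1: ends 13:10 at or before J8 starts 15:35 → clear.
J3: starts 11:55 before J8 ends 17:10, and ends 15:50 after J8 starts 15:35 → overlap.
J4: starts 13:30 before J8 ends 17:10, and ends 17:05 after J8 starts 15:35 → overlap.
J5: starts 14:35 before J8 ends 17:10, and ends 18:25 after J8 starts 15:35 → overlap.
J7: starts 16:30 before J8 ends 17:10, and ends 18:30 after J8 starts 15:35 → overlap.
J6: starts 16:35 before J8 ends 17:10, and ends 19:55 after J8 starts 15:35 → overlap.
J8 overlaps J3, J4, J5, J6, J7.

No — it overlaps J3, J4, J5, J6, J7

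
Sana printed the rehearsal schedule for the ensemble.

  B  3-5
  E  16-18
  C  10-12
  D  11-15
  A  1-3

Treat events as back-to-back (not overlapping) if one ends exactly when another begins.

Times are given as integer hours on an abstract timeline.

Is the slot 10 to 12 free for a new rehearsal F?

No — it overlaps C, D

A: ends 3 at or before F starts 10 → clear.
B: ends 5 at or before F starts 10 → clear.
C: starts 10 before F ends 12, and ends 12 after F starts 10 → overlap.
D: starts 11 before F ends 12, and ends 15 after F starts 10 → overlap.
E: starts 16 at or after F ends 12 → clear.
F overlaps C, D.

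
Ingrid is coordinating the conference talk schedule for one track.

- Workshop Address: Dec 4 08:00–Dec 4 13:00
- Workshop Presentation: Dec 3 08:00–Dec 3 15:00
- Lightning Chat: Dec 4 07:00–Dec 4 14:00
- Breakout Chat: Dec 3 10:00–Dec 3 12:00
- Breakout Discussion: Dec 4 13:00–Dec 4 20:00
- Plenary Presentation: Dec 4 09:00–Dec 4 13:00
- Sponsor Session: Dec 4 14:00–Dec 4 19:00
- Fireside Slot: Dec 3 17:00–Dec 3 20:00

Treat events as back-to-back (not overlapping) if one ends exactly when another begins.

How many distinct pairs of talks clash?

6

Sorted by start: Workshop Presentation, Breakout Chat, Fireside Slot, Lightning Chat, Workshop Address, Plenary Presentation, Breakout Discussion, Sponsor Session.
Breakout Chat starts before Workshop Presentation ends → Workshop Presentation and Breakout Chat overlap.
Fireside Slot starts after Workshop Presentation ends; Workshop Presentation is clear from here.
Fireside Slot starts after Breakout Chat ends; Breakout Chat is clear from here.
Lightning Chat starts after Fireside Slot ends; Fireside Slot is clear from here.
Workshop Address starts before Lightning Chat ends → Lightning Chat and Workshop Address overlap.
Plenary Presentation starts before Lightning Chat ends → Lightning Chat and Plenary Presentation overlap.
Breakout Discussion starts before Lightning Chat ends → Lightning Chat and Breakout Discussion overlap.
Sponsor Session starts exactly when Lightning Chat ends (back-to-back, no overlap).
Plenary Presentation starts before Workshop Address ends → Workshop Address and Plenary Presentation overlap.
Breakout Discussion starts exactly when Workshop Address ends (back-to-back, no overlap); Workshop Address is clear from here.
Breakout Discussion starts exactly when Plenary Presentation ends (back-to-back, no overlap); Plenary Presentation is clear from here.
Sponsor Session starts before Breakout Discussion ends → Breakout Discussion and Sponsor Session overlap.
Overlapping pairs: Breakout Chat & Workshop Presentation, Breakout Discussion & Lightning Chat, Breakout Discussion & Sponsor Session, Lightning Chat & Plenary Presentation, Lightning Chat & Workshop Address, Plenary Presentation & Workshop Address — 6 in total.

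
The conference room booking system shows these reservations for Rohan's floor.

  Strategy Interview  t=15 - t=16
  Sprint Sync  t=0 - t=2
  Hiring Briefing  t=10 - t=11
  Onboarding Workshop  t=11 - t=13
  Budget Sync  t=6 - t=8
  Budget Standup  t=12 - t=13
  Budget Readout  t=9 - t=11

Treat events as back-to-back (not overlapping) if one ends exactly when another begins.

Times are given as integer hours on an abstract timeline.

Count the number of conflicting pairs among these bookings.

2

Sorted by start: Sprint Sync, Budget Sync, Budget Readout, Hiring Briefing, Onboarding Workshop, Budget Standup, Strategy Interview.
Budget Sync starts after Sprint Sync ends — done with Sprint Sync.
Budget Readout starts after Budget Sync ends — done with Budget Sync.
Hiring Briefing starts before Budget Readout ends → Budget Readout and Hiring Briefing overlap.
Onboarding Workshop starts exactly when Budget Readout ends (back-to-back, no overlap) — done with Budget Readout.
Onboarding Workshop starts exactly when Hiring Briefing ends (back-to-back, no overlap) — done with Hiring Briefing.
Budget Standup starts before Onboarding Workshop ends → Onboarding Workshop and Budget Standup overlap.
Strategy Interview starts after Onboarding Workshop ends.
Strategy Interview starts after Budget Standup ends.
Overlapping pairs: Budget Readout & Hiring Briefing, Budget Standup & Onboarding Workshop — 2 in total.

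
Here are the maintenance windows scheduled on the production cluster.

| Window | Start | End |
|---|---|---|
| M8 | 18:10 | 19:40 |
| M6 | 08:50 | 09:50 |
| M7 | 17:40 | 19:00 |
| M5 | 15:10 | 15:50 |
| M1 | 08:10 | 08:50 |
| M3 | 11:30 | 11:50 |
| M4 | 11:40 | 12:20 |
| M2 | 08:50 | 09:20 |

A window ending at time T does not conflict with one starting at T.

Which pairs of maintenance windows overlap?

M2 & M6, M3 & M4, M7 & M8

Sorted by start: M1, M2, M6, M3, M4, M5, M7, M8.
M2 starts exactly when M1 ends (back-to-back, no overlap); M1 is clear from here.
M6 starts before M2 ends → M2 and M6 overlap.
M3 starts after M2 ends; M2 is clear from here.
M3 starts after M6 ends; M6 is clear from here.
M4 starts before M3 ends → M3 and M4 overlap.
M5 starts after M3 ends; M3 is clear from here.
M5 starts after M4 ends; M4 is clear from here.
M7 starts after M5 ends; M5 is clear from here.
M8 starts before M7 ends → M7 and M8 overlap.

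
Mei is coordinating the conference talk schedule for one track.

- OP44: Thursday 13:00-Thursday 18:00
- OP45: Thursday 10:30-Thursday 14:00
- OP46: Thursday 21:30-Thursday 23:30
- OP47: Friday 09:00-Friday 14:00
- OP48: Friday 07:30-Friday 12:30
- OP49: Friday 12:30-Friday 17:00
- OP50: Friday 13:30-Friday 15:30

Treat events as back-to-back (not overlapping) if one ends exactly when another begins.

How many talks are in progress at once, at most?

3

Sweep the timeline, counting +1 at each start and −1 at each end (ends before starts at a tie):
Thursday 10:30 start OP45 → 1
Thursday 13:00 start OP44 → 2
Thursday 14:00 end OP45 → 1
Thursday 18:00 end OP44 → 0
Thursday 21:30 start OP46 → 1
Thursday 23:30 end OP46 → 0
Friday 07:30 start OP48 → 1
Friday 09:00 start OP47 → 2
Friday 12:30 end OP48 → 1
Friday 12:30 start OP49 → 2
Friday 13:30 start OP50 → 3
Friday 14:00 end OP47 → 2
Friday 15:30 end OP50 → 1
Friday 17:00 end OP49 → 0
Peak is 3, at Friday 13:30 (OP47, OP49, OP50).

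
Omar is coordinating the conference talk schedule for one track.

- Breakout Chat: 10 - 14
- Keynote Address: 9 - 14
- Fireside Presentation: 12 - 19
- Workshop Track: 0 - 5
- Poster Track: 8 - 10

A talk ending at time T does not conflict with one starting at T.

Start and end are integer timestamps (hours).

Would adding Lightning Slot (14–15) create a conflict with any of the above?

Yes — it overlaps Fireside Presentation

Workshop Track: ends 5 at or before Lightning Slot starts 14 → clear.
Poster Track: ends 10 at or before Lightning Slot starts 14 → clear.
Keynote Address: ends 14 at or before Lightning Slot starts 14 → clear.
Breakout Chat: ends 14 at or before Lightning Slot starts 14 → clear.
Fireside Presentation: starts 12 before Lightning Slot ends 15, and ends 19 after Lightning Slot starts 14 → overlap.
Lightning Slot overlaps Fireside Presentation.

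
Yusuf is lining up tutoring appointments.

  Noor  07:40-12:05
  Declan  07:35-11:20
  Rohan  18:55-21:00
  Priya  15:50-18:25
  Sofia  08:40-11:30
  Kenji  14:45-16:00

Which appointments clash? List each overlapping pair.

Sorted by start: Declan, Noor, Sofia, Kenji, Priya, Rohan.
Noor starts before Declan ends → Declan and Noor overlap.
Sofia starts before Declan ends → Declan and Sofia overlap.
Kenji starts after Declan ends, so nothing later overlaps Declan either.
Sofia starts before Noor ends → Noor and Sofia overlap.
Kenji starts after Noor ends, so nothing later overlaps Noor either.
Kenji starts after Sofia ends, so nothing later overlaps Sofia either.
Priya starts before Kenji ends → Kenji and Priya overlap.
Rohan starts after Kenji ends.
Rohan starts after Priya ends.

Declan & Noor, Declan & Sofia, Kenji & Priya, Noor & Sofia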